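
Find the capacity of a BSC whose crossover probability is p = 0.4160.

For BSC with error probability p:
C = 1 - H(p) where H(p) is binary entropy
H(0.4160) = -0.4160 × log₂(0.4160) - 0.5840 × log₂(0.5840)
H(p) = 0.9795
C = 1 - 0.9795 = 0.0205 bits/use


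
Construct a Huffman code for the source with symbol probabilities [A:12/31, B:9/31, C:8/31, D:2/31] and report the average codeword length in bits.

Huffman tree construction:
Combine smallest probabilities repeatedly
Resulting codes:
  A: 0 (length 1)
  B: 10 (length 2)
  C: 111 (length 3)
  D: 110 (length 3)
Average length = Σ p(s) × length(s) = 1.9355 bits


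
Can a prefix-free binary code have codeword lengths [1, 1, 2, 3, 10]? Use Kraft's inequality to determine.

Kraft inequality: Σ 2^(-l_i) ≤ 1 for prefix-free code
Calculating: 2^(-1) + 2^(-1) + 2^(-2) + 2^(-3) + 2^(-10)
= 0.5 + 0.5 + 0.25 + 0.125 + 0.0009765625
= 1.3760
Since 1.3760 > 1, prefix-free code does not exist


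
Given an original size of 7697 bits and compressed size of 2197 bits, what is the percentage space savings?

Space savings = (1 - Compressed/Original) × 100%
= (1 - 2197/7697) × 100%
= 71.46%


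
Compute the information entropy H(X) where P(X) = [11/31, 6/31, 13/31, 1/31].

H(X) = -Σ p(x) log₂ p(x)
  -11/31 × log₂(11/31) = 0.5304
  -6/31 × log₂(6/31) = 0.4586
  -13/31 × log₂(13/31) = 0.5258
  -1/31 × log₂(1/31) = 0.1598
H(X) = 1.6745 bits


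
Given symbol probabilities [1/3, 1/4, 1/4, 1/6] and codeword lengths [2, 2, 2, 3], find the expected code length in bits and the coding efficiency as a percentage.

Average length L = Σ p_i × l_i = 2.1667 bits
Entropy H = 1.9591 bits
Efficiency η = H/L × 100% = 90.42%


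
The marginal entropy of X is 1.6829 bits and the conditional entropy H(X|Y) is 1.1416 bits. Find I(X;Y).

I(X;Y) = H(X) - H(X|Y)
I(X;Y) = 1.6829 - 1.1416 = 0.5413 bits


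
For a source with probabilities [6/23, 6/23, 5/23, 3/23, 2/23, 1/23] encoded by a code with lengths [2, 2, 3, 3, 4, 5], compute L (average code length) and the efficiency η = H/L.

Average length L = Σ p_i × l_i = 2.6522 bits
Entropy H = 2.3764 bits
Efficiency η = H/L × 100% = 89.60%


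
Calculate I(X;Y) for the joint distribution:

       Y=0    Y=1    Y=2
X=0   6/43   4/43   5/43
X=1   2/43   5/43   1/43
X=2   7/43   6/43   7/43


H(X) = 1.4951, H(Y) = 1.5818, H(X,Y) = 3.0183
I(X;Y) = H(X) + H(Y) - H(X,Y) = 0.0585 bits


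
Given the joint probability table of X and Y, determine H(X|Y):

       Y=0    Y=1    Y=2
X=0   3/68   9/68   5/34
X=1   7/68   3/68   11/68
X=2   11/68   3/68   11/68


H(X|Y) = Σ_y p(y) H(X|Y=y)
  p(Y=0) = 21/68, H(X|Y=0) = 1.4180
  p(Y=1) = 15/68, H(X|Y=1) = 1.3710
  p(Y=2) = 8/17, H(X|Y=2) = 1.5835
H(X|Y) = 0.3088×1.4180 + 0.2206×1.3710 + 0.4706×1.5835 = 1.4855 bits


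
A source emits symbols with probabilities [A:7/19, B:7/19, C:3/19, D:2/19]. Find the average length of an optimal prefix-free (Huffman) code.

Huffman tree construction:
Combine smallest probabilities repeatedly
Resulting codes:
  A: 11 (length 2)
  B: 0 (length 1)
  C: 101 (length 3)
  D: 100 (length 3)
Average length = Σ p(s) × length(s) = 1.8947 bits


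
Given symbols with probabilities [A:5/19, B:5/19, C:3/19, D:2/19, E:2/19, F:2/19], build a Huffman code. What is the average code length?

Huffman tree construction:
Combine smallest probabilities repeatedly
Resulting codes:
  A: 01 (length 2)
  B: 10 (length 2)
  C: 111 (length 3)
  D: 000 (length 3)
  E: 001 (length 3)
  F: 110 (length 3)
Average length = Σ p(s) × length(s) = 2.4737 bits


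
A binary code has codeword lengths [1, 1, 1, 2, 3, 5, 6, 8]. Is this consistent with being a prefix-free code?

Kraft inequality: Σ 2^(-l_i) ≤ 1 for prefix-free code
Calculating: 2^(-1) + 2^(-1) + 2^(-1) + 2^(-2) + 2^(-3) + 2^(-5) + 2^(-6) + 2^(-8)
= 0.5 + 0.5 + 0.5 + 0.25 + 0.125 + 0.03125 + 0.015625 + 0.00390625
= 1.9258
Since 1.9258 > 1, prefix-free code does not exist


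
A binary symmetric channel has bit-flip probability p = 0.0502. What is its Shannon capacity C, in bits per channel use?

For BSC with error probability p:
C = 1 - H(p) where H(p) is binary entropy
H(0.0502) = -0.0502 × log₂(0.0502) - 0.9498 × log₂(0.9498)
H(p) = 0.2872
C = 1 - 0.2872 = 0.7128 bits/use


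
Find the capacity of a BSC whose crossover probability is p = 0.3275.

For BSC with error probability p:
C = 1 - H(p) where H(p) is binary entropy
H(0.3275) = -0.3275 × log₂(0.3275) - 0.6725 × log₂(0.6725)
H(p) = 0.9124
C = 1 - 0.9124 = 0.0876 bits/use


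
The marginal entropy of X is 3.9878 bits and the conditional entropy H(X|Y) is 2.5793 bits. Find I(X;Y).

I(X;Y) = H(X) - H(X|Y)
I(X;Y) = 3.9878 - 2.5793 = 1.4085 bits


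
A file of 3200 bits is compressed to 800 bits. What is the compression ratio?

Compression ratio = Original / Compressed
= 3200 / 800 = 4.00:1


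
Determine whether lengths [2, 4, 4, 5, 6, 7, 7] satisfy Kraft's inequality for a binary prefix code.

Kraft inequality: Σ 2^(-l_i) ≤ 1 for prefix-free code
Calculating: 2^(-2) + 2^(-4) + 2^(-4) + 2^(-5) + 2^(-6) + 2^(-7) + 2^(-7)
= 0.25 + 0.0625 + 0.0625 + 0.03125 + 0.015625 + 0.0078125 + 0.0078125
= 0.4375
Since 0.4375 ≤ 1, prefix-free code exists


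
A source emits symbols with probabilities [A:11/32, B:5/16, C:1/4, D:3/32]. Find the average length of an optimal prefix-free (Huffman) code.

Huffman tree construction:
Combine smallest probabilities repeatedly
Resulting codes:
  A: 11 (length 2)
  B: 10 (length 2)
  C: 01 (length 2)
  D: 00 (length 2)
Average length = Σ p(s) × length(s) = 2.0000 bits


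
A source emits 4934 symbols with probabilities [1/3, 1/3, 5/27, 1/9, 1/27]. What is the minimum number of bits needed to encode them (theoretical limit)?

Entropy H = 2.0355 bits/symbol
Minimum bits = H × n = 2.0355 × 4934
= 10043.21 bits


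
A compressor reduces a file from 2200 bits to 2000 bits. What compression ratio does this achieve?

Compression ratio = Original / Compressed
= 2200 / 2000 = 1.10:1


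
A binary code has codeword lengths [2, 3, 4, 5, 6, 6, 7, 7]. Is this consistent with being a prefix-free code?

Kraft inequality: Σ 2^(-l_i) ≤ 1 for prefix-free code
Calculating: 2^(-2) + 2^(-3) + 2^(-4) + 2^(-5) + 2^(-6) + 2^(-6) + 2^(-7) + 2^(-7)
= 0.25 + 0.125 + 0.0625 + 0.03125 + 0.015625 + 0.015625 + 0.0078125 + 0.0078125
= 0.5156
Since 0.5156 ≤ 1, prefix-free code exists


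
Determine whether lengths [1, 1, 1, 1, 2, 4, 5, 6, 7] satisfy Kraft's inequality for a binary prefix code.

Kraft inequality: Σ 2^(-l_i) ≤ 1 for prefix-free code
Calculating: 2^(-1) + 2^(-1) + 2^(-1) + 2^(-1) + 2^(-2) + 2^(-4) + 2^(-5) + 2^(-6) + 2^(-7)
= 0.5 + 0.5 + 0.5 + 0.5 + 0.25 + 0.0625 + 0.03125 + 0.015625 + 0.0078125
= 2.3672
Since 2.3672 > 1, prefix-free code does not exist


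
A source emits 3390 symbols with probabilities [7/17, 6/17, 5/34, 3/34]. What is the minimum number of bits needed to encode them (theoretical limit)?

Entropy H = 1.7731 bits/symbol
Minimum bits = H × n = 1.7731 × 3390
= 6010.94 bits


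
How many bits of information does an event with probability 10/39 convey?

Information content I(x) = -log₂(p(x))
I = -log₂(10/39) = -log₂(0.2564)
I = 1.9635 bits


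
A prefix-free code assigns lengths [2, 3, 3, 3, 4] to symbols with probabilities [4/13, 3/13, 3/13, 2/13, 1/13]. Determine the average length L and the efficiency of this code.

Average length L = Σ p_i × l_i = 2.7692 bits
Entropy H = 2.1997 bits
Efficiency η = H/L × 100% = 79.43%


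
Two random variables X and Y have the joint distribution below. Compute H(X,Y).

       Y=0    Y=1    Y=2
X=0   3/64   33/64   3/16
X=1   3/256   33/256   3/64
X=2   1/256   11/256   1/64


H(X,Y) = -Σ p(x,y) log₂ p(x,y)
  p(0,0)=3/64: -0.0469 × log₂(0.0469) = 0.2070
  p(0,1)=33/64: -0.5156 × log₂(0.5156) = 0.4927
  p(0,2)=3/16: -0.1875 × log₂(0.1875) = 0.4528
  p(1,0)=3/256: -0.0117 × log₂(0.0117) = 0.0752
  p(1,1)=33/256: -0.1289 × log₂(0.1289) = 0.3810
  p(1,2)=3/64: -0.0469 × log₂(0.0469) = 0.2070
  p(2,0)=1/256: -0.0039 × log₂(0.0039) = 0.0312
  p(2,1)=11/256: -0.0430 × log₂(0.0430) = 0.1951
  p(2,2)=1/64: -0.0156 × log₂(0.0156) = 0.0938
H(X,Y) = 2.1357 bits


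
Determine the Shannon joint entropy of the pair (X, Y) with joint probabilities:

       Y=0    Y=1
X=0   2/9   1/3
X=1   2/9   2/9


H(X,Y) = -Σ p(x,y) log₂ p(x,y)
  p(0,0)=2/9: -0.2222 × log₂(0.2222) = 0.4822
  p(0,1)=1/3: -0.3333 × log₂(0.3333) = 0.5283
  p(1,0)=2/9: -0.2222 × log₂(0.2222) = 0.4822
  p(1,1)=2/9: -0.2222 × log₂(0.2222) = 0.4822
H(X,Y) = 1.9749 bits


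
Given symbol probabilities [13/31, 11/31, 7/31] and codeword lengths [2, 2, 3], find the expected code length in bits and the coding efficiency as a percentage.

Average length L = Σ p_i × l_i = 2.2258 bits
Entropy H = 1.5409 bits
Efficiency η = H/L × 100% = 69.23%


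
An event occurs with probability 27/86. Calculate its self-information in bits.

Information content I(x) = -log₂(p(x))
I = -log₂(27/86) = -log₂(0.3140)
I = 1.6714 bits


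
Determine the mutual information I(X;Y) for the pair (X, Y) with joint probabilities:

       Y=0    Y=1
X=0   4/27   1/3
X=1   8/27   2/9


H(X) = 0.9990, H(Y) = 0.9911, H(X,Y) = 1.9386
I(X;Y) = H(X) + H(Y) - H(X,Y) = 0.0515 bits


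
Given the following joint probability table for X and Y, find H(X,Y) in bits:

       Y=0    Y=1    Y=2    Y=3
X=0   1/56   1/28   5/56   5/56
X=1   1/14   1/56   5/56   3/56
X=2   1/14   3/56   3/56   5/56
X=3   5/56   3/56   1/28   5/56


H(X,Y) = -Σ p(x,y) log₂ p(x,y)
  p(0,0)=1/56: -0.0179 × log₂(0.0179) = 0.1037
  p(0,1)=1/28: -0.0357 × log₂(0.0357) = 0.1717
  p(0,2)=5/56: -0.0893 × log₂(0.0893) = 0.3112
  p(0,3)=5/56: -0.0893 × log₂(0.0893) = 0.3112
  p(1,0)=1/14: -0.0714 × log₂(0.0714) = 0.2720
  p(1,1)=1/56: -0.0179 × log₂(0.0179) = 0.1037
  p(1,2)=5/56: -0.0893 × log₂(0.0893) = 0.3112
  p(1,3)=3/56: -0.0536 × log₂(0.0536) = 0.2262
  p(2,0)=1/14: -0.0714 × log₂(0.0714) = 0.2720
  p(2,1)=3/56: -0.0536 × log₂(0.0536) = 0.2262
  p(2,2)=3/56: -0.0536 × log₂(0.0536) = 0.2262
  p(2,3)=5/56: -0.0893 × log₂(0.0893) = 0.3112
  p(3,0)=5/56: -0.0893 × log₂(0.0893) = 0.3112
  p(3,1)=3/56: -0.0536 × log₂(0.0536) = 0.2262
  p(3,2)=1/28: -0.0357 × log₂(0.0357) = 0.1717
  p(3,3)=5/56: -0.0893 × log₂(0.0893) = 0.3112
H(X,Y) = 3.8667 bits


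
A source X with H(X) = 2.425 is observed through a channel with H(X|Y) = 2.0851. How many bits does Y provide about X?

I(X;Y) = H(X) - H(X|Y)
I(X;Y) = 2.425 - 2.0851 = 0.3399 bits


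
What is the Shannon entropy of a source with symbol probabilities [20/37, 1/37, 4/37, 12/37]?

H(X) = -Σ p(x) log₂ p(x)
  -20/37 × log₂(20/37) = 0.4797
  -1/37 × log₂(1/37) = 0.1408
  -4/37 × log₂(4/37) = 0.3470
  -12/37 × log₂(12/37) = 0.5269
H(X) = 1.4944 bits


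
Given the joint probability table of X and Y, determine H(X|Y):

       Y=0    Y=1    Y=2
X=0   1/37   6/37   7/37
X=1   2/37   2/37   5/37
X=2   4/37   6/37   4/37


H(X|Y) = Σ_y p(y) H(X|Y=y)
  p(Y=0) = 7/37, H(X|Y=0) = 1.3788
  p(Y=1) = 14/37, H(X|Y=1) = 1.4488
  p(Y=2) = 16/37, H(X|Y=2) = 1.5462
H(X|Y) = 0.1892×1.3788 + 0.3784×1.4488 + 0.4324×1.5462 = 1.4777 bits


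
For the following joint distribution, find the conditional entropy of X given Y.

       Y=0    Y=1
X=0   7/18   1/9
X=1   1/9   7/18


H(X|Y) = Σ_y p(y) H(X|Y=y)
  p(Y=0) = 1/2, H(X|Y=0) = 0.7642
  p(Y=1) = 1/2, H(X|Y=1) = 0.7642
H(X|Y) = 0.5000×0.7642 + 0.5000×0.7642 = 0.7642 bits


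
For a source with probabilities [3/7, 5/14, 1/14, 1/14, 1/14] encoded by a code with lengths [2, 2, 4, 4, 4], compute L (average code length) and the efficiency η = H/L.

Average length L = Σ p_i × l_i = 2.4286 bits
Entropy H = 1.8703 bits
Efficiency η = H/L × 100% = 77.01%


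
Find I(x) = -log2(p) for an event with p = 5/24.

Information content I(x) = -log₂(p(x))
I = -log₂(5/24) = -log₂(0.2083)
I = 2.2630 bits


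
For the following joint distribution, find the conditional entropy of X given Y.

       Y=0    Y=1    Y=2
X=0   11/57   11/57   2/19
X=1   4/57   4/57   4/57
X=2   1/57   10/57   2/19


H(X|Y) = Σ_y p(y) H(X|Y=y)
  p(Y=0) = 16/57, H(X|Y=0) = 1.1216
  p(Y=1) = 25/57, H(X|Y=1) = 1.4729
  p(Y=2) = 16/57, H(X|Y=2) = 1.5613
H(X|Y) = 0.2807×1.1216 + 0.4386×1.4729 + 0.2807×1.5613 = 1.3991 bits


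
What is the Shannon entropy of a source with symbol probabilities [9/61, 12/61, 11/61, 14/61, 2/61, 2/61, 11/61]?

H(X) = -Σ p(x) log₂ p(x)
  -9/61 × log₂(9/61) = 0.4073
  -12/61 × log₂(12/61) = 0.4615
  -11/61 × log₂(11/61) = 0.4456
  -14/61 × log₂(14/61) = 0.4873
  -2/61 × log₂(2/61) = 0.1617
  -2/61 × log₂(2/61) = 0.1617
  -11/61 × log₂(11/61) = 0.4456
H(X) = 2.5707 bits


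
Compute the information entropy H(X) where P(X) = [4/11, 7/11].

H(X) = -Σ p(x) log₂ p(x)
  -4/11 × log₂(4/11) = 0.5307
  -7/11 × log₂(7/11) = 0.4150
H(X) = 0.9457 bits


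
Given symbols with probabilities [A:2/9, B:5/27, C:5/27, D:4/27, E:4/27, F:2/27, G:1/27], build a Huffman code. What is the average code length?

Huffman tree construction:
Combine smallest probabilities repeatedly
Resulting codes:
  A: 01 (length 2)
  B: 111 (length 3)
  C: 00 (length 2)
  D: 101 (length 3)
  E: 110 (length 3)
  F: 1001 (length 4)
  G: 1000 (length 4)
Average length = Σ p(s) × length(s) = 2.7037 bits


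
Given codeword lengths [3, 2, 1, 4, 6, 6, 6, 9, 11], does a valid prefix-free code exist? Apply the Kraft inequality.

Kraft inequality: Σ 2^(-l_i) ≤ 1 for prefix-free code
Calculating: 2^(-3) + 2^(-2) + 2^(-1) + 2^(-4) + 2^(-6) + 2^(-6) + 2^(-6) + 2^(-9) + 2^(-11)
= 0.125 + 0.25 + 0.5 + 0.0625 + 0.015625 + 0.015625 + 0.015625 + 0.001953125 + 0.00048828125
= 0.9868
Since 0.9868 ≤ 1, prefix-free code exists


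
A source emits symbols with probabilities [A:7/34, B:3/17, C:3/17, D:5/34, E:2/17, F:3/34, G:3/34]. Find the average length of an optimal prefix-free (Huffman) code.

Huffman tree construction:
Combine smallest probabilities repeatedly
Resulting codes:
  A: 01 (length 2)
  B: 110 (length 3)
  C: 111 (length 3)
  D: 101 (length 3)
  E: 100 (length 3)
  F: 000 (length 3)
  G: 001 (length 3)
Average length = Σ p(s) × length(s) = 2.7941 bits


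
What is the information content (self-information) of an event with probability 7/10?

Information content I(x) = -log₂(p(x))
I = -log₂(7/10) = -log₂(0.7000)
I = 0.5146 bits


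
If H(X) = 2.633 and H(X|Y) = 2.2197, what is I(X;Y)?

I(X;Y) = H(X) - H(X|Y)
I(X;Y) = 2.633 - 2.2197 = 0.4133 bits


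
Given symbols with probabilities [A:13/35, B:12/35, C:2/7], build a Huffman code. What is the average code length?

Huffman tree construction:
Combine smallest probabilities repeatedly
Resulting codes:
  A: 0 (length 1)
  B: 11 (length 2)
  C: 10 (length 2)
Average length = Σ p(s) × length(s) = 1.6286 bits


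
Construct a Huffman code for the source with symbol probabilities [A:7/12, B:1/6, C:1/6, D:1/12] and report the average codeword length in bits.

Huffman tree construction:
Combine smallest probabilities repeatedly
Resulting codes:
  A: 1 (length 1)
  B: 011 (length 3)
  C: 00 (length 2)
  D: 010 (length 3)
Average length = Σ p(s) × length(s) = 1.6667 bits


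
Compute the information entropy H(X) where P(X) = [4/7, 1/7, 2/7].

H(X) = -Σ p(x) log₂ p(x)
  -4/7 × log₂(4/7) = 0.4613
  -1/7 × log₂(1/7) = 0.4011
  -2/7 × log₂(2/7) = 0.5164
H(X) = 1.3788 bits


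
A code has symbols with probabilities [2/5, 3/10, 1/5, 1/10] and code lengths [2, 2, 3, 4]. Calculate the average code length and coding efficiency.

Average length L = Σ p_i × l_i = 2.4000 bits
Entropy H = 1.8464 bits
Efficiency η = H/L × 100% = 76.93%


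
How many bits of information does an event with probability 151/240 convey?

Information content I(x) = -log₂(p(x))
I = -log₂(151/240) = -log₂(0.6292)
I = 0.6685 bits


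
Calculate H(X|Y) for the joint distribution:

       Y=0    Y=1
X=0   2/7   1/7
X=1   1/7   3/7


H(X|Y) = Σ_y p(y) H(X|Y=y)
  p(Y=0) = 3/7, H(X|Y=0) = 0.9183
  p(Y=1) = 4/7, H(X|Y=1) = 0.8113
H(X|Y) = 0.4286×0.9183 + 0.5714×0.8113 = 0.8571 bits


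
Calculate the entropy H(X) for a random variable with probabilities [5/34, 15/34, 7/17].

H(X) = -Σ p(x) log₂ p(x)
  -5/34 × log₂(5/34) = 0.4067
  -15/34 × log₂(15/34) = 0.5208
  -7/17 × log₂(7/17) = 0.5271
H(X) = 1.4546 bits


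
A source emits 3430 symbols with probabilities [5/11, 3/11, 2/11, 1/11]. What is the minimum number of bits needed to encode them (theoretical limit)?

Entropy H = 1.7899 bits/symbol
Minimum bits = H × n = 1.7899 × 3430
= 6139.46 bits


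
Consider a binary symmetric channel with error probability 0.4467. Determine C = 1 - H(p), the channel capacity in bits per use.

For BSC with error probability p:
C = 1 - H(p) where H(p) is binary entropy
H(0.4467) = -0.4467 × log₂(0.4467) - 0.5533 × log₂(0.5533)
H(p) = 0.9918
C = 1 - 0.9918 = 0.0082 bits/use


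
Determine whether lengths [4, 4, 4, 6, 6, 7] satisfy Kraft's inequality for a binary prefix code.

Kraft inequality: Σ 2^(-l_i) ≤ 1 for prefix-free code
Calculating: 2^(-4) + 2^(-4) + 2^(-4) + 2^(-6) + 2^(-6) + 2^(-7)
= 0.0625 + 0.0625 + 0.0625 + 0.015625 + 0.015625 + 0.0078125
= 0.2266
Since 0.2266 ≤ 1, prefix-free code exists


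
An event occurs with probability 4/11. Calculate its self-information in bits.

Information content I(x) = -log₂(p(x))
I = -log₂(4/11) = -log₂(0.3636)
I = 1.4594 bits


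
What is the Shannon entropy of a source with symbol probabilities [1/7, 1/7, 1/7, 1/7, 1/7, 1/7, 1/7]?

H(X) = -Σ p(x) log₂ p(x)
  -1/7 × log₂(1/7) = 0.4011
  -1/7 × log₂(1/7) = 0.4011
  -1/7 × log₂(1/7) = 0.4011
  -1/7 × log₂(1/7) = 0.4011
  -1/7 × log₂(1/7) = 0.4011
  -1/7 × log₂(1/7) = 0.4011
  -1/7 × log₂(1/7) = 0.4011
H(X) = 2.8074 bits


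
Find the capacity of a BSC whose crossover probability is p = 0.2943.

For BSC with error probability p:
C = 1 - H(p) where H(p) is binary entropy
H(0.2943) = -0.2943 × log₂(0.2943) - 0.7057 × log₂(0.7057)
H(p) = 0.8742
C = 1 - 0.8742 = 0.1258 bits/use


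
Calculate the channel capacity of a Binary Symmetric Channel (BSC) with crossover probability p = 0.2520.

For BSC with error probability p:
C = 1 - H(p) where H(p) is binary entropy
H(0.2520) = -0.2520 × log₂(0.2520) - 0.7480 × log₂(0.7480)
H(p) = 0.8144
C = 1 - 0.8144 = 0.1856 bits/use


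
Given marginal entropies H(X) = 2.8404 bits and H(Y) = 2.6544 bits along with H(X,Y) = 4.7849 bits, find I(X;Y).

I(X;Y) = H(X) + H(Y) - H(X,Y)
I(X;Y) = 2.8404 + 2.6544 - 4.7849 = 0.7099 bits


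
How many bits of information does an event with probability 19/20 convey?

Information content I(x) = -log₂(p(x))
I = -log₂(19/20) = -log₂(0.9500)
I = 0.0740 bits


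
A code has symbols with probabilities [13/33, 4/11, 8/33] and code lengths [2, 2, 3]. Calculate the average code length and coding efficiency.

Average length L = Σ p_i × l_i = 2.2424 bits
Entropy H = 1.5557 bits
Efficiency η = H/L × 100% = 69.38%


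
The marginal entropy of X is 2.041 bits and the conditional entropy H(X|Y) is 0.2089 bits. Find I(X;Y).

I(X;Y) = H(X) - H(X|Y)
I(X;Y) = 2.041 - 0.2089 = 1.8321 bits


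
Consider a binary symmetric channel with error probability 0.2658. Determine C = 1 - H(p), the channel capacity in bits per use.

For BSC with error probability p:
C = 1 - H(p) where H(p) is binary entropy
H(0.2658) = -0.2658 × log₂(0.2658) - 0.7342 × log₂(0.7342)
H(p) = 0.8354
C = 1 - 0.8354 = 0.1646 bits/use


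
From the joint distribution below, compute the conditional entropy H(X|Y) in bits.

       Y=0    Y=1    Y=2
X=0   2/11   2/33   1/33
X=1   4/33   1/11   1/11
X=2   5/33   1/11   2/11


H(X|Y) = Σ_y p(y) H(X|Y=y)
  p(Y=0) = 5/11, H(X|Y=0) = 1.5656
  p(Y=1) = 8/33, H(X|Y=1) = 1.5613
  p(Y=2) = 10/33, H(X|Y=2) = 1.2955
H(X|Y) = 0.4545×1.5656 + 0.2424×1.5613 + 0.3030×1.2955 = 1.4827 bits


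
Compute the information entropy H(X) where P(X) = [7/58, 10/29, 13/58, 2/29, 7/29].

H(X) = -Σ p(x) log₂ p(x)
  -7/58 × log₂(7/58) = 0.3682
  -10/29 × log₂(10/29) = 0.5297
  -13/58 × log₂(13/58) = 0.4836
  -2/29 × log₂(2/29) = 0.2661
  -7/29 × log₂(7/29) = 0.4950
H(X) = 2.1425 bits


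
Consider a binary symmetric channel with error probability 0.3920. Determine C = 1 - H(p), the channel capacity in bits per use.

For BSC with error probability p:
C = 1 - H(p) where H(p) is binary entropy
H(0.3920) = -0.3920 × log₂(0.3920) - 0.6080 × log₂(0.6080)
H(p) = 0.9661
C = 1 - 0.9661 = 0.0339 bits/use


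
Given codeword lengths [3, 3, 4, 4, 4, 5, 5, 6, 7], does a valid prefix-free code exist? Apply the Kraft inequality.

Kraft inequality: Σ 2^(-l_i) ≤ 1 for prefix-free code
Calculating: 2^(-3) + 2^(-3) + 2^(-4) + 2^(-4) + 2^(-4) + 2^(-5) + 2^(-5) + 2^(-6) + 2^(-7)
= 0.125 + 0.125 + 0.0625 + 0.0625 + 0.0625 + 0.03125 + 0.03125 + 0.015625 + 0.0078125
= 0.5234
Since 0.5234 ≤ 1, prefix-free code exists


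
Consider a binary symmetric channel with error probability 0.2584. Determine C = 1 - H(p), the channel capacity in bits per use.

For BSC with error probability p:
C = 1 - H(p) where H(p) is binary entropy
H(0.2584) = -0.2584 × log₂(0.2584) - 0.7416 × log₂(0.7416)
H(p) = 0.8243
C = 1 - 0.8243 = 0.1757 bits/use


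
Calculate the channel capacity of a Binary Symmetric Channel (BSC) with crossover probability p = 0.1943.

For BSC with error probability p:
C = 1 - H(p) where H(p) is binary entropy
H(0.1943) = -0.1943 × log₂(0.1943) - 0.8057 × log₂(0.8057)
H(p) = 0.7104
C = 1 - 0.7104 = 0.2896 bits/use


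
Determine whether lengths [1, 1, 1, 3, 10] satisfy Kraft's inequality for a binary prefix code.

Kraft inequality: Σ 2^(-l_i) ≤ 1 for prefix-free code
Calculating: 2^(-1) + 2^(-1) + 2^(-1) + 2^(-3) + 2^(-10)
= 0.5 + 0.5 + 0.5 + 0.125 + 0.0009765625
= 1.6260
Since 1.6260 > 1, prefix-free code does not exist


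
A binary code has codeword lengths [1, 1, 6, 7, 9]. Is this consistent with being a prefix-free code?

Kraft inequality: Σ 2^(-l_i) ≤ 1 for prefix-free code
Calculating: 2^(-1) + 2^(-1) + 2^(-6) + 2^(-7) + 2^(-9)
= 0.5 + 0.5 + 0.015625 + 0.0078125 + 0.001953125
= 1.0254
Since 1.0254 > 1, prefix-free code does not exist


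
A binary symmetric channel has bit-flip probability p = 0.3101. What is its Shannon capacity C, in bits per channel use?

For BSC with error probability p:
C = 1 - H(p) where H(p) is binary entropy
H(0.3101) = -0.3101 × log₂(0.3101) - 0.6899 × log₂(0.6899)
H(p) = 0.8933
C = 1 - 0.8933 = 0.1067 bits/use


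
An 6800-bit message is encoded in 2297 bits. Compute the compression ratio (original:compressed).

Compression ratio = Original / Compressed
= 6800 / 2297 = 2.96:1


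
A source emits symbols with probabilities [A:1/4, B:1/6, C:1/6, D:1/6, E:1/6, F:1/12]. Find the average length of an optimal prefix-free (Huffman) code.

Huffman tree construction:
Combine smallest probabilities repeatedly
Resulting codes:
  A: 01 (length 2)
  B: 101 (length 3)
  C: 110 (length 3)
  D: 111 (length 3)
  E: 00 (length 2)
  F: 100 (length 3)
Average length = Σ p(s) × length(s) = 2.5833 bits


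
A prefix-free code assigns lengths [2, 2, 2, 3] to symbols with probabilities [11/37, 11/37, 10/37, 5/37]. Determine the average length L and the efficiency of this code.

Average length L = Σ p_i × l_i = 2.1351 bits
Entropy H = 1.9409 bits
Efficiency η = H/L × 100% = 90.90%


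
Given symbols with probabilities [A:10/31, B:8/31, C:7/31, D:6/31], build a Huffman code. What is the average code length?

Huffman tree construction:
Combine smallest probabilities repeatedly
Resulting codes:
  A: 11 (length 2)
  B: 10 (length 2)
  C: 01 (length 2)
  D: 00 (length 2)
Average length = Σ p(s) × length(s) = 2.0000 bits


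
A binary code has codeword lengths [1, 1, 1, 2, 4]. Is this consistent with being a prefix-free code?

Kraft inequality: Σ 2^(-l_i) ≤ 1 for prefix-free code
Calculating: 2^(-1) + 2^(-1) + 2^(-1) + 2^(-2) + 2^(-4)
= 0.5 + 0.5 + 0.5 + 0.25 + 0.0625
= 1.8125
Since 1.8125 > 1, prefix-free code does not exist


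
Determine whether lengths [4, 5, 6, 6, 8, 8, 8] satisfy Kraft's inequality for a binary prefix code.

Kraft inequality: Σ 2^(-l_i) ≤ 1 for prefix-free code
Calculating: 2^(-4) + 2^(-5) + 2^(-6) + 2^(-6) + 2^(-8) + 2^(-8) + 2^(-8)
= 0.0625 + 0.03125 + 0.015625 + 0.015625 + 0.00390625 + 0.00390625 + 0.00390625
= 0.1367
Since 0.1367 ≤ 1, prefix-free code exists


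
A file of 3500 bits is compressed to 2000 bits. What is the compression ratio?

Compression ratio = Original / Compressed
= 3500 / 2000 = 1.75:1


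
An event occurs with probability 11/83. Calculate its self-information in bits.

Information content I(x) = -log₂(p(x))
I = -log₂(11/83) = -log₂(0.1325)
I = 2.9156 bits


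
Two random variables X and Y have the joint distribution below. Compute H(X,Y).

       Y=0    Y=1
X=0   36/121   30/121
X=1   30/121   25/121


H(X,Y) = -Σ p(x,y) log₂ p(x,y)
  p(0,0)=36/121: -0.2975 × log₂(0.2975) = 0.5203
  p(0,1)=30/121: -0.2479 × log₂(0.2479) = 0.4988
  p(1,0)=30/121: -0.2479 × log₂(0.2479) = 0.4988
  p(1,1)=25/121: -0.2066 × log₂(0.2066) = 0.4700
H(X,Y) = 1.9881 bits


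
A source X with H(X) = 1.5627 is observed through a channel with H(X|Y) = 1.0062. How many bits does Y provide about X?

I(X;Y) = H(X) - H(X|Y)
I(X;Y) = 1.5627 - 1.0062 = 0.5565 bits


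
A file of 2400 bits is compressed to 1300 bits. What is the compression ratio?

Compression ratio = Original / Compressed
= 2400 / 1300 = 1.85:1


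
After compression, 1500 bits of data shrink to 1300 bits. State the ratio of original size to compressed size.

Compression ratio = Original / Compressed
= 1500 / 1300 = 1.15:1


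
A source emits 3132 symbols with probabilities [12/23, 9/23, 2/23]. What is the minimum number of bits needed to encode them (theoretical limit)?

Entropy H = 1.3258 bits/symbol
Minimum bits = H × n = 1.3258 × 3132
= 4152.36 bits


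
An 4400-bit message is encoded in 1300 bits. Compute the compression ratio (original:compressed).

Compression ratio = Original / Compressed
= 4400 / 1300 = 3.38:1


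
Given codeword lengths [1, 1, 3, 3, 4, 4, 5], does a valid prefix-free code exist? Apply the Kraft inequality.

Kraft inequality: Σ 2^(-l_i) ≤ 1 for prefix-free code
Calculating: 2^(-1) + 2^(-1) + 2^(-3) + 2^(-3) + 2^(-4) + 2^(-4) + 2^(-5)
= 0.5 + 0.5 + 0.125 + 0.125 + 0.0625 + 0.0625 + 0.03125
= 1.4062
Since 1.4062 > 1, prefix-free code does not exist


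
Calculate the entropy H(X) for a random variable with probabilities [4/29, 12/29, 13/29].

H(X) = -Σ p(x) log₂ p(x)
  -4/29 × log₂(4/29) = 0.3942
  -12/29 × log₂(12/29) = 0.5268
  -13/29 × log₂(13/29) = 0.5189
H(X) = 1.4399 bits


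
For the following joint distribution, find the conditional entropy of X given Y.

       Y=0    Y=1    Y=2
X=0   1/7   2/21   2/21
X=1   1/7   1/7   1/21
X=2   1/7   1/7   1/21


H(X|Y) = Σ_y p(y) H(X|Y=y)
  p(Y=0) = 3/7, H(X|Y=0) = 1.5850
  p(Y=1) = 8/21, H(X|Y=1) = 1.5613
  p(Y=2) = 4/21, H(X|Y=2) = 1.5000
H(X|Y) = 0.4286×1.5850 + 0.3810×1.5613 + 0.1905×1.5000 = 1.5598 bits


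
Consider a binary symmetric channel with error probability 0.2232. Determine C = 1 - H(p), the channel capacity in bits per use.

For BSC with error probability p:
C = 1 - H(p) where H(p) is binary entropy
H(0.2232) = -0.2232 × log₂(0.2232) - 0.7768 × log₂(0.7768)
H(p) = 0.7660
C = 1 - 0.7660 = 0.2340 bits/use


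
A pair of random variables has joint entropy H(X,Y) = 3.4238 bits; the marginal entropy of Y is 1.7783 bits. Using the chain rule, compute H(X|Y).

Chain rule: H(X,Y) = H(X|Y) + H(Y)
H(X|Y) = H(X,Y) - H(Y) = 3.4238 - 1.7783 = 1.6455 bits


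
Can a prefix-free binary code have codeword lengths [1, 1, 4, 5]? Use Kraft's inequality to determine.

Kraft inequality: Σ 2^(-l_i) ≤ 1 for prefix-free code
Calculating: 2^(-1) + 2^(-1) + 2^(-4) + 2^(-5)
= 0.5 + 0.5 + 0.0625 + 0.03125
= 1.0938
Since 1.0938 > 1, prefix-free code does not exist


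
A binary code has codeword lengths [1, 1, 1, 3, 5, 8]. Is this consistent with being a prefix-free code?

Kraft inequality: Σ 2^(-l_i) ≤ 1 for prefix-free code
Calculating: 2^(-1) + 2^(-1) + 2^(-1) + 2^(-3) + 2^(-5) + 2^(-8)
= 0.5 + 0.5 + 0.5 + 0.125 + 0.03125 + 0.00390625
= 1.6602
Since 1.6602 > 1, prefix-free code does not exist


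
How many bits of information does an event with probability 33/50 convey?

Information content I(x) = -log₂(p(x))
I = -log₂(33/50) = -log₂(0.6600)
I = 0.5995 bits


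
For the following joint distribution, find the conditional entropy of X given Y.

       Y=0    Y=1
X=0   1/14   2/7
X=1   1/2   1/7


H(X|Y) = Σ_y p(y) H(X|Y=y)
  p(Y=0) = 4/7, H(X|Y=0) = 0.5436
  p(Y=1) = 3/7, H(X|Y=1) = 0.9183
H(X|Y) = 0.5714×0.5436 + 0.4286×0.9183 = 0.7042 bits


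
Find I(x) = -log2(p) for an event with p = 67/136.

Information content I(x) = -log₂(p(x))
I = -log₂(67/136) = -log₂(0.4926)
I = 1.0214 bits


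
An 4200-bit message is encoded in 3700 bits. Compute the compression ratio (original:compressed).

Compression ratio = Original / Compressed
= 4200 / 3700 = 1.14:1


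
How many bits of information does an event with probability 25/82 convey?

Information content I(x) = -log₂(p(x))
I = -log₂(25/82) = -log₂(0.3049)
I = 1.7137 bits


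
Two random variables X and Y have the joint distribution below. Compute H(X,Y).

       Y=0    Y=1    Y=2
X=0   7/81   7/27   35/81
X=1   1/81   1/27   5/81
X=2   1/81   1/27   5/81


H(X,Y) = -Σ p(x,y) log₂ p(x,y)
  p(0,0)=7/81: -0.0864 × log₂(0.0864) = 0.3053
  p(0,1)=7/27: -0.2593 × log₂(0.2593) = 0.5049
  p(0,2)=35/81: -0.4321 × log₂(0.4321) = 0.5231
  p(1,0)=1/81: -0.0123 × log₂(0.0123) = 0.0783
  p(1,1)=1/27: -0.0370 × log₂(0.0370) = 0.1761
  p(1,2)=5/81: -0.0617 × log₂(0.0617) = 0.2480
  p(2,0)=1/81: -0.0123 × log₂(0.0123) = 0.0783
  p(2,1)=1/27: -0.0370 × log₂(0.0370) = 0.1761
  p(2,2)=5/81: -0.0617 × log₂(0.0617) = 0.2480
H(X,Y) = 2.3381 bits


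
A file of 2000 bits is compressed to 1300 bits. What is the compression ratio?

Compression ratio = Original / Compressed
= 2000 / 1300 = 1.54:1


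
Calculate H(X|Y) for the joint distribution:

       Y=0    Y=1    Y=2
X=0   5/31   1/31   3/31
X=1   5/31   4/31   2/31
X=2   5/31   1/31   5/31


H(X|Y) = Σ_y p(y) H(X|Y=y)
  p(Y=0) = 15/31, H(X|Y=0) = 1.5850
  p(Y=1) = 6/31, H(X|Y=1) = 1.2516
  p(Y=2) = 10/31, H(X|Y=2) = 1.4855
H(X|Y) = 0.4839×1.5850 + 0.1935×1.2516 + 0.3226×1.4855 = 1.4884 bits


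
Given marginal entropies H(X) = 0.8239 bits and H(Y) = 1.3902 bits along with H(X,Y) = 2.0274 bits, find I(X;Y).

I(X;Y) = H(X) + H(Y) - H(X,Y)
I(X;Y) = 0.8239 + 1.3902 - 2.0274 = 0.1867 bits


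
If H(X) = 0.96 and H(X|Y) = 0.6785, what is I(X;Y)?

I(X;Y) = H(X) - H(X|Y)
I(X;Y) = 0.96 - 0.6785 = 0.2815 bits


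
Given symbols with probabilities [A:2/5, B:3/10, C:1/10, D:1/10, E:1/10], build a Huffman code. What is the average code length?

Huffman tree construction:
Combine smallest probabilities repeatedly
Resulting codes:
  A: 0 (length 1)
  B: 10 (length 2)
  C: 1110 (length 4)
  D: 1111 (length 4)
  E: 110 (length 3)
Average length = Σ p(s) × length(s) = 2.1000 bits


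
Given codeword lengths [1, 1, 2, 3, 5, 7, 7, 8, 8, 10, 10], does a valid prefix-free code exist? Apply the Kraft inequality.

Kraft inequality: Σ 2^(-l_i) ≤ 1 for prefix-free code
Calculating: 2^(-1) + 2^(-1) + 2^(-2) + 2^(-3) + 2^(-5) + 2^(-7) + 2^(-7) + 2^(-8) + 2^(-8) + 2^(-10) + 2^(-10)
= 0.5 + 0.5 + 0.25 + 0.125 + 0.03125 + 0.0078125 + 0.0078125 + 0.00390625 + 0.00390625 + 0.0009765625 + 0.0009765625
= 1.4316
Since 1.4316 > 1, prefix-free code does not exist


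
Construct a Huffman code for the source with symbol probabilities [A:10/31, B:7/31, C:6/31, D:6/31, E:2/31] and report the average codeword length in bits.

Huffman tree construction:
Combine smallest probabilities repeatedly
Resulting codes:
  A: 11 (length 2)
  B: 01 (length 2)
  C: 101 (length 3)
  D: 00 (length 2)
  E: 100 (length 3)
Average length = Σ p(s) × length(s) = 2.2581 bits


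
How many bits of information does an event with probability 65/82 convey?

Information content I(x) = -log₂(p(x))
I = -log₂(65/82) = -log₂(0.7927)
I = 0.3352 bits


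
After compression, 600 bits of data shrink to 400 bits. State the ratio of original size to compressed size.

Compression ratio = Original / Compressed
= 600 / 400 = 1.50:1


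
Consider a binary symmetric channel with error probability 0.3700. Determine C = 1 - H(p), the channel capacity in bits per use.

For BSC with error probability p:
C = 1 - H(p) where H(p) is binary entropy
H(0.3700) = -0.3700 × log₂(0.3700) - 0.6300 × log₂(0.6300)
H(p) = 0.9507
C = 1 - 0.9507 = 0.0493 bits/use


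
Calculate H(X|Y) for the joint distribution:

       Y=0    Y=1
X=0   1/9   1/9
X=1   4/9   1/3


H(X|Y) = Σ_y p(y) H(X|Y=y)
  p(Y=0) = 5/9, H(X|Y=0) = 0.7219
  p(Y=1) = 4/9, H(X|Y=1) = 0.8113
H(X|Y) = 0.5556×0.7219 + 0.4444×0.8113 = 0.7616 bits


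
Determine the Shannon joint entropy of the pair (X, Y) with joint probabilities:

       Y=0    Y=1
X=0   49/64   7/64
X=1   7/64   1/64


H(X,Y) = -Σ p(x,y) log₂ p(x,y)
  p(0,0)=49/64: -0.7656 × log₂(0.7656) = 0.2950
  p(0,1)=7/64: -0.1094 × log₂(0.1094) = 0.3492
  p(1,0)=7/64: -0.1094 × log₂(0.1094) = 0.3492
  p(1,1)=1/64: -0.0156 × log₂(0.0156) = 0.0938
H(X,Y) = 1.0871 bits


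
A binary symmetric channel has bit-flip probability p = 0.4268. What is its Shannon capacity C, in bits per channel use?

For BSC with error probability p:
C = 1 - H(p) where H(p) is binary entropy
H(0.4268) = -0.4268 × log₂(0.4268) - 0.5732 × log₂(0.5732)
H(p) = 0.9845
C = 1 - 0.9845 = 0.0155 bits/use


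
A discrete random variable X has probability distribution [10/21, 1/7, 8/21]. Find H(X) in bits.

H(X) = -Σ p(x) log₂ p(x)
  -10/21 × log₂(10/21) = 0.5097
  -1/7 × log₂(1/7) = 0.4011
  -8/21 × log₂(8/21) = 0.5304
H(X) = 1.4412 bits


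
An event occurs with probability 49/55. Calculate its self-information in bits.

Information content I(x) = -log₂(p(x))
I = -log₂(49/55) = -log₂(0.8909)
I = 0.1666 bits


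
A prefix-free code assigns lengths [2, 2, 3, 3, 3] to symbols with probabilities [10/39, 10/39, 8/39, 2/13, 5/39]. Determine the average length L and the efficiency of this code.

Average length L = Σ p_i × l_i = 2.4872 bits
Entropy H = 2.2711 bits
Efficiency η = H/L × 100% = 91.31%


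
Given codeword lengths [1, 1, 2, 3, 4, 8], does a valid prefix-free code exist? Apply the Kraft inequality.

Kraft inequality: Σ 2^(-l_i) ≤ 1 for prefix-free code
Calculating: 2^(-1) + 2^(-1) + 2^(-2) + 2^(-3) + 2^(-4) + 2^(-8)
= 0.5 + 0.5 + 0.25 + 0.125 + 0.0625 + 0.00390625
= 1.4414
Since 1.4414 > 1, prefix-free code does not exist


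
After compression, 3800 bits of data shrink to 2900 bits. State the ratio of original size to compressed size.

Compression ratio = Original / Compressed
= 3800 / 2900 = 1.31:1


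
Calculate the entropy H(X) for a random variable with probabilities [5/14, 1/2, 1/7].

H(X) = -Σ p(x) log₂ p(x)
  -5/14 × log₂(5/14) = 0.5305
  -1/2 × log₂(1/2) = 0.5000
  -1/7 × log₂(1/7) = 0.4011
H(X) = 1.4316 bits


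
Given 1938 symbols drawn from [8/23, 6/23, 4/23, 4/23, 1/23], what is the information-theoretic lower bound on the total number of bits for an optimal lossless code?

Entropy H = 2.1101 bits/symbol
Minimum bits = H × n = 2.1101 × 1938
= 4089.36 bits


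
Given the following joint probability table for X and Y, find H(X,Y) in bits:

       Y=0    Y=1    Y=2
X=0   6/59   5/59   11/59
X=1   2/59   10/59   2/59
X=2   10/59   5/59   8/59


H(X,Y) = -Σ p(x,y) log₂ p(x,y)
  p(0,0)=6/59: -0.1017 × log₂(0.1017) = 0.3354
  p(0,1)=5/59: -0.0847 × log₂(0.0847) = 0.3018
  p(0,2)=11/59: -0.1864 × log₂(0.1864) = 0.4518
  p(1,0)=2/59: -0.0339 × log₂(0.0339) = 0.1655
  p(1,1)=10/59: -0.1695 × log₂(0.1695) = 0.4340
  p(1,2)=2/59: -0.0339 × log₂(0.0339) = 0.1655
  p(2,0)=10/59: -0.1695 × log₂(0.1695) = 0.4340
  p(2,1)=5/59: -0.0847 × log₂(0.0847) = 0.3018
  p(2,2)=8/59: -0.1356 × log₂(0.1356) = 0.3909
H(X,Y) = 2.9806 bits


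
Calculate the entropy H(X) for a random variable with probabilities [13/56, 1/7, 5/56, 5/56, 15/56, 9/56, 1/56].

H(X) = -Σ p(x) log₂ p(x)
  -13/56 × log₂(13/56) = 0.4891
  -1/7 × log₂(1/7) = 0.4011
  -5/56 × log₂(5/56) = 0.3112
  -5/56 × log₂(5/56) = 0.3112
  -15/56 × log₂(15/56) = 0.5091
  -9/56 × log₂(9/56) = 0.4239
  -1/56 × log₂(1/56) = 0.1037
H(X) = 2.5492 bits


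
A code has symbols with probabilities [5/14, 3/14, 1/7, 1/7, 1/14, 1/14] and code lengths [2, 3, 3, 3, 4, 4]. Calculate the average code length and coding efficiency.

Average length L = Σ p_i × l_i = 2.7857 bits
Entropy H = 2.3527 bits
Efficiency η = H/L × 100% = 84.46%


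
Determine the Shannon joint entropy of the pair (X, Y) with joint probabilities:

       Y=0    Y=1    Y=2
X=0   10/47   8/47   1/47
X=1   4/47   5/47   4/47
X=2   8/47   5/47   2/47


H(X,Y) = -Σ p(x,y) log₂ p(x,y)
  p(0,0)=10/47: -0.2128 × log₂(0.2128) = 0.4750
  p(0,1)=8/47: -0.1702 × log₂(0.1702) = 0.4348
  p(0,2)=1/47: -0.0213 × log₂(0.0213) = 0.1182
  p(1,0)=4/47: -0.0851 × log₂(0.0851) = 0.3025
  p(1,1)=5/47: -0.1064 × log₂(0.1064) = 0.3439
  p(1,2)=4/47: -0.0851 × log₂(0.0851) = 0.3025
  p(2,0)=8/47: -0.1702 × log₂(0.1702) = 0.4348
  p(2,1)=5/47: -0.1064 × log₂(0.1064) = 0.3439
  p(2,2)=2/47: -0.0426 × log₂(0.0426) = 0.1938
H(X,Y) = 2.9495 bits


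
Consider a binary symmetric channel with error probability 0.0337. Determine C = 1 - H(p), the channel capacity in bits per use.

For BSC with error probability p:
C = 1 - H(p) where H(p) is binary entropy
H(0.0337) = -0.0337 × log₂(0.0337) - 0.9663 × log₂(0.9663)
H(p) = 0.2126
C = 1 - 0.2126 = 0.7874 bits/use


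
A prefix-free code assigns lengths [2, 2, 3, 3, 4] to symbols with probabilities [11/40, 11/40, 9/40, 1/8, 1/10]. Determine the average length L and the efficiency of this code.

Average length L = Σ p_i × l_i = 2.5500 bits
Entropy H = 2.2158 bits
Efficiency η = H/L × 100% = 86.89%


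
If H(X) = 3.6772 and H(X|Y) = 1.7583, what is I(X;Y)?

I(X;Y) = H(X) - H(X|Y)
I(X;Y) = 3.6772 - 1.7583 = 1.9189 bits


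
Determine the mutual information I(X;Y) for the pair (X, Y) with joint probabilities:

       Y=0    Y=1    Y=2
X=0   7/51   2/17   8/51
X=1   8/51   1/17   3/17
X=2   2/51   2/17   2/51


H(X) = 1.5176, H(Y) = 1.5783, H(X,Y) = 3.0066
I(X;Y) = H(X) + H(Y) - H(X,Y) = 0.0892 bits


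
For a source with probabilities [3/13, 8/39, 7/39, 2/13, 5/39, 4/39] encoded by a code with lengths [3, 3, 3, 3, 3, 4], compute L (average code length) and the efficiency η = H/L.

Average length L = Σ p_i × l_i = 3.1026 bits
Entropy H = 2.5341 bits
Efficiency η = H/L × 100% = 81.68%


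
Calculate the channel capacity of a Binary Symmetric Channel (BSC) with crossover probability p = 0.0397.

For BSC with error probability p:
C = 1 - H(p) where H(p) is binary entropy
H(0.0397) = -0.0397 × log₂(0.0397) - 0.9603 × log₂(0.9603)
H(p) = 0.2409
C = 1 - 0.2409 = 0.7591 bits/use


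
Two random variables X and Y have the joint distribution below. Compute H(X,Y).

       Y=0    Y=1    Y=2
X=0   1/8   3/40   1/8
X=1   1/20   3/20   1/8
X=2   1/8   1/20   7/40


H(X,Y) = -Σ p(x,y) log₂ p(x,y)
  p(0,0)=1/8: -0.1250 × log₂(0.1250) = 0.3750
  p(0,1)=3/40: -0.0750 × log₂(0.0750) = 0.2803
  p(0,2)=1/8: -0.1250 × log₂(0.1250) = 0.3750
  p(1,0)=1/20: -0.0500 × log₂(0.0500) = 0.2161
  p(1,1)=3/20: -0.1500 × log₂(0.1500) = 0.4105
  p(1,2)=1/8: -0.1250 × log₂(0.1250) = 0.3750
  p(2,0)=1/8: -0.1250 × log₂(0.1250) = 0.3750
  p(2,1)=1/20: -0.0500 × log₂(0.0500) = 0.2161
  p(2,2)=7/40: -0.1750 × log₂(0.1750) = 0.4401
H(X,Y) = 3.0631 bits
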